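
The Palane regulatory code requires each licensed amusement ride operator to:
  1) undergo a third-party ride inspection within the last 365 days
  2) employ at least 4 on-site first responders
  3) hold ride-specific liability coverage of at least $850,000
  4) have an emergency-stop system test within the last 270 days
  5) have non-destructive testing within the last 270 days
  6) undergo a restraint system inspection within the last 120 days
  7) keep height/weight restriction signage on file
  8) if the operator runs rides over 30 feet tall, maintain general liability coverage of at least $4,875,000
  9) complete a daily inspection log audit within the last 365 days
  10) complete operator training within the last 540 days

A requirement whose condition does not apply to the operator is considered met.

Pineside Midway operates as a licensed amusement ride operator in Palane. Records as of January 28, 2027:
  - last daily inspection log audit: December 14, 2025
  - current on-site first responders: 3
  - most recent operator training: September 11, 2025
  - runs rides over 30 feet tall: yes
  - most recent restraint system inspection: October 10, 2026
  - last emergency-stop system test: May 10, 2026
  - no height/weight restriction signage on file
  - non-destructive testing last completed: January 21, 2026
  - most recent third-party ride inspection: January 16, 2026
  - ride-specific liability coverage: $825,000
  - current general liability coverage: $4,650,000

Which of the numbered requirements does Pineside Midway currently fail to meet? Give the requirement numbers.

1, 2, 3, 5, 7, 8, 9

1. third-party ride inspection 377 days ago vs limit 365 → not met
2. on-site first responders 3 < 4 → not met
3. ride-specific liability coverage $825,000 < $850,000 → not met
4. emergency-stop system test 263 days ago vs limit 270 → met
5. non-destructive testing 372 days ago vs limit 270 → not met
6. restraint system inspection 110 days ago vs limit 120 → met
7. height/weight restriction signage absent → not met
8. condition 'runs rides over 30 feet tall' holds; general liability coverage $4,650,000 < $4,875,000 → not met
9. daily inspection log audit 410 days ago vs limit 365 → not met
10. operator training 504 days ago vs limit 540 → met
Not met: 1, 2, 3, 5, 7, 8, 9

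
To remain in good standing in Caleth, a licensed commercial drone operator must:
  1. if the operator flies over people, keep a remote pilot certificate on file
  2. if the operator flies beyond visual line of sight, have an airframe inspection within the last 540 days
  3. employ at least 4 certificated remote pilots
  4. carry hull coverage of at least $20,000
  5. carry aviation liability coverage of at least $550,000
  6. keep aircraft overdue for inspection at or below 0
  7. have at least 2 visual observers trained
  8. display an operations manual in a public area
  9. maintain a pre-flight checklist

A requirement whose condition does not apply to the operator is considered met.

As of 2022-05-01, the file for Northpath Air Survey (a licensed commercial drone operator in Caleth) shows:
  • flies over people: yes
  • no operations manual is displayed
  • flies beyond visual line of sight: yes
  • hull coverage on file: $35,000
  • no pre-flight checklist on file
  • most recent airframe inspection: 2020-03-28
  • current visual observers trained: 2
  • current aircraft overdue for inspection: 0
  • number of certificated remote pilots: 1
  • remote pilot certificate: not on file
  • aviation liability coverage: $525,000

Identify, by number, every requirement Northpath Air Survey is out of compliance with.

1. condition 'flies over people' holds; remote pilot certificate absent → not met
2. condition 'flies beyond visual line of sight' holds; airframe inspection 764 days ago vs limit 540 → not met
3. certificated remote pilots 1 < 4 → not met
4. hull coverage $35,000 ≥ $20,000 → met
5. aviation liability coverage $525,000 < $550,000 → not met
6. aircraft overdue for inspection 0 ≤ 0 → met
7. visual observers trained 2 ≥ 2 → met
8. operations manual absent → not met
9. pre-flight checklist absent → not met
Not met: 1, 2, 3, 5, 8, 9

1, 2, 3, 5, 8, 9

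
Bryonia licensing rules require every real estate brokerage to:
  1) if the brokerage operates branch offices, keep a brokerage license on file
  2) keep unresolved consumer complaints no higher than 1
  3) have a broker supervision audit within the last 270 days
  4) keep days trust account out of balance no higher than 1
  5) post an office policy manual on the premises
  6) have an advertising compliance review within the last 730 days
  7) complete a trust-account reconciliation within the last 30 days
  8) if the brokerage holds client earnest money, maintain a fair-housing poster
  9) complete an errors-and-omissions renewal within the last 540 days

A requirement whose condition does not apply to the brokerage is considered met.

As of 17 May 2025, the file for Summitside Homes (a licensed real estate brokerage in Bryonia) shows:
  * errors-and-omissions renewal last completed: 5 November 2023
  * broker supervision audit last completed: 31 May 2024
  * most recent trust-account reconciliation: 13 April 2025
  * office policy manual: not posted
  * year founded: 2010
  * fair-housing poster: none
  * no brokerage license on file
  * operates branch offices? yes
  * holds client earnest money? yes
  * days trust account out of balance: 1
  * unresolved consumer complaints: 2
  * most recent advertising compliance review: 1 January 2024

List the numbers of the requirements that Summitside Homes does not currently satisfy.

1, 2, 3, 5, 7, 8, 9

1. condition 'operates branch offices' holds; brokerage license absent → not met
2. unresolved consumer complaints 2 > 1 → not met
3. broker supervision audit 351 days ago vs limit 270 → not met
4. days trust account out of balance 1 ≤ 1 → met
5. office policy manual absent → not met
6. advertising compliance review 502 days ago vs limit 730 → met
7. trust-account reconciliation 34 days ago vs limit 30 → not met
8. condition 'holds client earnest money' holds; fair-housing poster absent → not met
9. errors-and-omissions renewal 559 days ago vs limit 540 → not met
Not met: 1, 2, 3, 5, 7, 8, 9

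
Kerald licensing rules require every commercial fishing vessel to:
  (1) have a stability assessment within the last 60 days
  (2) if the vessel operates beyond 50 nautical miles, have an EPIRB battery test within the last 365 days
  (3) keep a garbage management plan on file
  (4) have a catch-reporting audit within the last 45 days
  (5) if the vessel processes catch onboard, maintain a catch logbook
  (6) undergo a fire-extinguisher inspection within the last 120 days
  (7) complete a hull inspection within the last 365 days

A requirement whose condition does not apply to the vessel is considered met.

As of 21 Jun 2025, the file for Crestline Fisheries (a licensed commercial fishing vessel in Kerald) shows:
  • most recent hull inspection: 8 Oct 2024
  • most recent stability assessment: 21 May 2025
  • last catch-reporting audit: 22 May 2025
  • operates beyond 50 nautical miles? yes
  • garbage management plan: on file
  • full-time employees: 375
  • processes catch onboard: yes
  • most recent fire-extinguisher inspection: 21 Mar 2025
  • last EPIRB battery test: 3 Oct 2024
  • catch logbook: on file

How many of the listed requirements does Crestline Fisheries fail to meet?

1. stability assessment 31 days ago vs limit 60 → met
2. condition 'operates beyond 50 nautical miles' holds; EPIRB battery test 261 days ago vs limit 365 → met
3. garbage management plan present → met
4. catch-reporting audit 30 days ago vs limit 45 → met
5. condition 'processes catch onboard' holds; catch logbook present → met
6. fire-extinguisher inspection 92 days ago vs limit 120 → met
7. hull inspection 256 days ago vs limit 365 → met
Not met: 0 of 7

0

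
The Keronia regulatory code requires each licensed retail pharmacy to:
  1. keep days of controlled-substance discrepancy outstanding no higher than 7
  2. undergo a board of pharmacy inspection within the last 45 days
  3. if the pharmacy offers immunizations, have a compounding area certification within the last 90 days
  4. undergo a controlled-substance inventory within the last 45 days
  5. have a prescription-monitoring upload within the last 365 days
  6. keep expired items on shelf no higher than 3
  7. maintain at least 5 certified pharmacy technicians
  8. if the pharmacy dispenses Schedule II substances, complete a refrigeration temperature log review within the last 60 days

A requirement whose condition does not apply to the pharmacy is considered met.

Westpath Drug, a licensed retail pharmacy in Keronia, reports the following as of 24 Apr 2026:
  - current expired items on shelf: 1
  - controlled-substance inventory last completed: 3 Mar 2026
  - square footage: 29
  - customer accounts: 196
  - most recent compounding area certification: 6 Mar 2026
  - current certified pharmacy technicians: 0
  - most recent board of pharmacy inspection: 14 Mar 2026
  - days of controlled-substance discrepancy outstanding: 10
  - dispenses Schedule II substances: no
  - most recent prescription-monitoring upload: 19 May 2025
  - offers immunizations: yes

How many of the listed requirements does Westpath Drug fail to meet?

1. days of controlled-substance discrepancy outstanding 10 > 7 → not met
2. board of pharmacy inspection 41 days ago vs limit 45 → met
3. condition 'offers immunizations' holds; compounding area certification 49 days ago vs limit 90 → met
4. controlled-substance inventory 52 days ago vs limit 45 → not met
5. prescription-monitoring upload 340 days ago vs limit 365 → met
6. expired items on shelf 1 ≤ 3 → met
7. certified pharmacy technicians 0 < 5 → not met
8. condition 'dispenses Schedule II substances' does not hold → requirement n/a → met
Not met: 3 of 8

3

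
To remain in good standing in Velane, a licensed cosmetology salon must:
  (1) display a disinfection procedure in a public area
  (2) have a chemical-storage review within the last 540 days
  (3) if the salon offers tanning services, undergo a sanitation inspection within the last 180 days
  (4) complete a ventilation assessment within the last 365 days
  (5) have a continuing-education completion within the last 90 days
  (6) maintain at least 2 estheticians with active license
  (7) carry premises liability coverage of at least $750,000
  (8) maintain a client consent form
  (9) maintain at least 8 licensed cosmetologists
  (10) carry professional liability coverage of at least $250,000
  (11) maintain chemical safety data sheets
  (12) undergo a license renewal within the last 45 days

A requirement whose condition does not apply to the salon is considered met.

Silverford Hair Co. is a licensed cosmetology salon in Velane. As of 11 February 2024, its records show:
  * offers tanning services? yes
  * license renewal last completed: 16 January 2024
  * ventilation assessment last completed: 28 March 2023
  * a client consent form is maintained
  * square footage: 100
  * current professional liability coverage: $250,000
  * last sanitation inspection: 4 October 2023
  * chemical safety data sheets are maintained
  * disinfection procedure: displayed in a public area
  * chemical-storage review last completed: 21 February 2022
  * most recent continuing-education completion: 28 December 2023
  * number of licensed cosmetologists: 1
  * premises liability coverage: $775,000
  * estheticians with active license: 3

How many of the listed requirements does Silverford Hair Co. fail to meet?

2

1. disinfection procedure present → met
2. chemical-storage review 720 days ago vs limit 540 → not met
3. condition 'offers tanning services' holds; sanitation inspection 130 days ago vs limit 180 → met
4. ventilation assessment 320 days ago vs limit 365 → met
5. continuing-education completion 45 days ago vs limit 90 → met
6. estheticians with active license 3 ≥ 2 → met
7. premises liability coverage $775,000 ≥ $750,000 → met
8. client consent form present → met
9. licensed cosmetologists 1 < 8 → not met
10. professional liability coverage $250,000 ≥ $250,000 → met
11. chemical safety data sheets present → met
12. license renewal 26 days ago vs limit 45 → met
Not met: 2 of 12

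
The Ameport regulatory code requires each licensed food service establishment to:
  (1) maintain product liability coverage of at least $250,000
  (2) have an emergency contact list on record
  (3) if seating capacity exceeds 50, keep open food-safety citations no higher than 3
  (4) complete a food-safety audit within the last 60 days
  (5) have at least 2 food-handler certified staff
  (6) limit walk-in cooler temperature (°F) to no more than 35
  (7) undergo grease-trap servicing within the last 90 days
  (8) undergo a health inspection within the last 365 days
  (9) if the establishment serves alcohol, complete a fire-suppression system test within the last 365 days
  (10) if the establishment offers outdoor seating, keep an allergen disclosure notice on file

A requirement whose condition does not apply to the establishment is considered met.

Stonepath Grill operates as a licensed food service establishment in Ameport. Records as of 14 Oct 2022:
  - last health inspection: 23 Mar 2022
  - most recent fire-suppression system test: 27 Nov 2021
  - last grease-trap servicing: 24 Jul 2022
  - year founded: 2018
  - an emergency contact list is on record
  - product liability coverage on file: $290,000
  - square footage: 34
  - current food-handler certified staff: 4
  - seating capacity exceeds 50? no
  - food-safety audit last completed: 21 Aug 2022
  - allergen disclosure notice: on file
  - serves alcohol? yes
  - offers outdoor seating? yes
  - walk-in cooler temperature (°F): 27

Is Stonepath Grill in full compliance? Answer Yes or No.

Yes

1. product liability coverage $290,000 ≥ $250,000 → met
2. emergency contact list present → met
3. condition 'seating capacity exceeds 50' does not hold → requirement n/a → met
4. food-safety audit 54 days ago vs limit 60 → met
5. food-handler certified staff 4 ≥ 2 → met
6. walk-in cooler temperature (°F) 27 ≤ 35 → met
7. grease-trap servicing 82 days ago vs limit 90 → met
8. health inspection 205 days ago vs limit 365 → met
9. condition 'serves alcohol' holds; fire-suppression system test 321 days ago vs limit 365 → met
10. condition 'offers outdoor seating' holds; allergen disclosure notice present → met
All met.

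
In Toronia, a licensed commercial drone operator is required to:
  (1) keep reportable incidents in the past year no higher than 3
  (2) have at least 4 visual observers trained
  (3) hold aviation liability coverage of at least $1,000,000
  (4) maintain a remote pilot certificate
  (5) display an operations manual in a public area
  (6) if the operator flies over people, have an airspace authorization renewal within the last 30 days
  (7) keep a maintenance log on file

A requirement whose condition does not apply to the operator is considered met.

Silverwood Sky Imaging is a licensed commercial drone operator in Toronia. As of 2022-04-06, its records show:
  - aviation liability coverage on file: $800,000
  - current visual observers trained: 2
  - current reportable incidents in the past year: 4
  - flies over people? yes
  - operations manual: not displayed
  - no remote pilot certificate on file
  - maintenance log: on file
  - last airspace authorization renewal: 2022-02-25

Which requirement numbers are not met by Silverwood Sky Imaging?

1. reportable incidents in the past year 4 > 3 → not met
2. visual observers trained 2 < 4 → not met
3. aviation liability coverage $800,000 < $1,000,000 → not met
4. remote pilot certificate absent → not met
5. operations manual absent → not met
6. condition 'flies over people' holds; airspace authorization renewal 40 days ago vs limit 30 → not met
7. maintenance log present → met
Not met: 1, 2, 3, 4, 5, 6

1, 2, 3, 4, 5, 6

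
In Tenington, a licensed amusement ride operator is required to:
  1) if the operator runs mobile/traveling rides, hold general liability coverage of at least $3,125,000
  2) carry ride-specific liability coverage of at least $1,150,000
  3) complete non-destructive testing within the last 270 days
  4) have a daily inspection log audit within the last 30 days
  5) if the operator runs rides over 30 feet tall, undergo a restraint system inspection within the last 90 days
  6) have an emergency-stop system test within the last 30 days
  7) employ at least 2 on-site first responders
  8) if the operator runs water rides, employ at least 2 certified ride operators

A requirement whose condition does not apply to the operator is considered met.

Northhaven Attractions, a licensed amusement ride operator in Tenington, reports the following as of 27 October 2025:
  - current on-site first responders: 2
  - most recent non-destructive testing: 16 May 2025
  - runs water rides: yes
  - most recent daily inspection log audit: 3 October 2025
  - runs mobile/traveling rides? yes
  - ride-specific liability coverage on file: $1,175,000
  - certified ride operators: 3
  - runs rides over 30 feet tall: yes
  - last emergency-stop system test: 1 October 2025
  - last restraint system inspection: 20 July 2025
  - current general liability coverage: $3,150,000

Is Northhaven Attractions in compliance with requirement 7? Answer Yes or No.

7. on-site first responders 2 ≥ 2 → met

Yes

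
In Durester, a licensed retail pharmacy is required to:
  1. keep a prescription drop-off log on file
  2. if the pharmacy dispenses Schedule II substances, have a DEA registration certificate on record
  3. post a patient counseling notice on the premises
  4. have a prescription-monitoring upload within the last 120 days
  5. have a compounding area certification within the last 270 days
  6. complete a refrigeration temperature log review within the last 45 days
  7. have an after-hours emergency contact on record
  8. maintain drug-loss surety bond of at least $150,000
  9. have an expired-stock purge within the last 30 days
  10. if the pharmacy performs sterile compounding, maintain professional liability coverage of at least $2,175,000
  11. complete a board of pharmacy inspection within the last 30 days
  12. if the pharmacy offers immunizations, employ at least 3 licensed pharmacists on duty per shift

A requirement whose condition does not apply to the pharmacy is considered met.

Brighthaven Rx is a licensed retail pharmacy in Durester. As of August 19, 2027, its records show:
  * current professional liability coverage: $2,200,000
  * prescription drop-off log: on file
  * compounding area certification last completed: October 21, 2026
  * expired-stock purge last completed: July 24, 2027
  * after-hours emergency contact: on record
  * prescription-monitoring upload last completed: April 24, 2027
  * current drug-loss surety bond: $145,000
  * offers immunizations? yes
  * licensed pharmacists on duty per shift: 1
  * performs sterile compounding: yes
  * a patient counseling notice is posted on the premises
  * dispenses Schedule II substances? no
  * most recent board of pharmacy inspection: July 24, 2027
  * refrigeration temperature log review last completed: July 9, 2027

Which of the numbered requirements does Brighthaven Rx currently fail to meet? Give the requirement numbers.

5, 8, 12

1. prescription drop-off log present → met
2. condition 'dispenses Schedule II substances' does not hold → requirement n/a → met
3. patient counseling notice present → met
4. prescription-monitoring upload 117 days ago vs limit 120 → met
5. compounding area certification 302 days ago vs limit 270 → not met
6. refrigeration temperature log review 41 days ago vs limit 45 → met
7. after-hours emergency contact present → met
8. drug-loss surety bond $145,000 < $150,000 → not met
9. expired-stock purge 26 days ago vs limit 30 → met
10. condition 'performs sterile compounding' holds; professional liability coverage $2,200,000 ≥ $2,175,000 → met
11. board of pharmacy inspection 26 days ago vs limit 30 → met
12. condition 'offers immunizations' holds; licensed pharmacists on duty per shift 1 < 3 → not met
Not met: 5, 8, 12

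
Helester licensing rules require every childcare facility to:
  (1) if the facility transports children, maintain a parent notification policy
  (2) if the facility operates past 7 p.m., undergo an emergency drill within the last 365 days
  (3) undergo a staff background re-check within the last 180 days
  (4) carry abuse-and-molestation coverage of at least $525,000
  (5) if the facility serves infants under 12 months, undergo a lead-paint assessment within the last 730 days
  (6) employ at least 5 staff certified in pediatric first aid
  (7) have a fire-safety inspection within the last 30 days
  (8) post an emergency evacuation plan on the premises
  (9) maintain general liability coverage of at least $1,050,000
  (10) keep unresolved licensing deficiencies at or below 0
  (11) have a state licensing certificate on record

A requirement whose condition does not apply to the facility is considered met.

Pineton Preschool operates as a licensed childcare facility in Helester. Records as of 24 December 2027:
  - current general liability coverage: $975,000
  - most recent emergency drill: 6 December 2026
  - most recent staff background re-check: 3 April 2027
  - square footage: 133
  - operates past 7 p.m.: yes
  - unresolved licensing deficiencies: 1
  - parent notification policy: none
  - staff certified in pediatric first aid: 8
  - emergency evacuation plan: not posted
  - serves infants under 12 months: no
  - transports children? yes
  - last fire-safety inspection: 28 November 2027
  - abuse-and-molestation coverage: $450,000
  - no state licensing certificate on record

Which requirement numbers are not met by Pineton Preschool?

1. condition 'transports children' holds; parent notification policy absent → not met
2. condition 'operates past 7 p.m.' holds; emergency drill 383 days ago vs limit 365 → not met
3. staff background re-check 265 days ago vs limit 180 → not met
4. abuse-and-molestation coverage $450,000 < $525,000 → not met
5. condition 'serves infants under 12 months' does not hold → requirement n/a → met
6. staff certified in pediatric first aid 8 ≥ 5 → met
7. fire-safety inspection 26 days ago vs limit 30 → met
8. emergency evacuation plan absent → not met
9. general liability coverage $975,000 < $1,050,000 → not met
10. unresolved licensing deficiencies 1 > 0 → not met
11. state licensing certificate absent → not met
Not met: 1, 2, 3, 4, 8, 9, 10, 11

1, 2, 3, 4, 8, 9, 10, 11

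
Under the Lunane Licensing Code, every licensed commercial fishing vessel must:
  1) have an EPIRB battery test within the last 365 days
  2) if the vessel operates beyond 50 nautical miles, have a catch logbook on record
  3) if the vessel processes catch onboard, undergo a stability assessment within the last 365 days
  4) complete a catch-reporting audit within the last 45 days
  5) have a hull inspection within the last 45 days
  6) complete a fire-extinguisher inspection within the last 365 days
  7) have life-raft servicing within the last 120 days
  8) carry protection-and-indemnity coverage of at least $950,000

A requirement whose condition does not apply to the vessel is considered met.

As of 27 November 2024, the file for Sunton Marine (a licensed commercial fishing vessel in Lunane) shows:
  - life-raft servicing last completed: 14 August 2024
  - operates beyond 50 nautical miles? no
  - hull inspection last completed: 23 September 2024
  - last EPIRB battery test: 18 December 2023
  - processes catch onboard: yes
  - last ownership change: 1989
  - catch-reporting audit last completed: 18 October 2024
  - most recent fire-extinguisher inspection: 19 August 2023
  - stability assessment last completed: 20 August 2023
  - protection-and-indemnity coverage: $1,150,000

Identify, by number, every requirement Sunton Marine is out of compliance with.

1. EPIRB battery test 345 days ago vs limit 365 → met
2. condition 'operates beyond 50 nautical miles' does not hold → requirement n/a → met
3. condition 'processes catch onboard' holds; stability assessment 465 days ago vs limit 365 → not met
4. catch-reporting audit 40 days ago vs limit 45 → met
5. hull inspection 65 days ago vs limit 45 → not met
6. fire-extinguisher inspection 466 days ago vs limit 365 → not met
7. life-raft servicing 105 days ago vs limit 120 → met
8. protection-and-indemnity coverage $1,150,000 ≥ $950,000 → met
Not met: 3, 5, 6

3, 5, 6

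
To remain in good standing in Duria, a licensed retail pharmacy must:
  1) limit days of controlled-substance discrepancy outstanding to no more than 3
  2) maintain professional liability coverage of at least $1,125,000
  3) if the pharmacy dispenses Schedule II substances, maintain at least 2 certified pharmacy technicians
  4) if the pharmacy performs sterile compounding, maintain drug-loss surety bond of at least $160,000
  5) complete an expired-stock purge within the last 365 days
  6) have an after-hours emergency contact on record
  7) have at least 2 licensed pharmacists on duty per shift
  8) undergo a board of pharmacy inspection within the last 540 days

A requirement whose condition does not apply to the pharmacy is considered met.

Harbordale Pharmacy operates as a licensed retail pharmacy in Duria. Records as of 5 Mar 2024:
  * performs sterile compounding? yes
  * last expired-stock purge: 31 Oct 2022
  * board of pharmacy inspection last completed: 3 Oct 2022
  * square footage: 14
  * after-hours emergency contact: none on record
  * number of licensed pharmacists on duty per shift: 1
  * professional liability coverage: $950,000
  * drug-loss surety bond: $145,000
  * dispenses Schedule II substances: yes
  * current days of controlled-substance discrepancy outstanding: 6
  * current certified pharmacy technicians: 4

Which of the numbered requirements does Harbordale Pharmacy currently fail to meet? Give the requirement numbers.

1, 2, 4, 5, 6, 7

1. days of controlled-substance discrepancy outstanding 6 > 3 → not met
2. professional liability coverage $950,000 < $1,125,000 → not met
3. condition 'dispenses Schedule II substances' holds; certified pharmacy technicians 4 ≥ 2 → met
4. condition 'performs sterile compounding' holds; drug-loss surety bond $145,000 < $160,000 → not met
5. expired-stock purge 491 days ago vs limit 365 → not met
6. after-hours emergency contact absent → not met
7. licensed pharmacists on duty per shift 1 < 2 → not met
8. board of pharmacy inspection 519 days ago vs limit 540 → met
Not met: 1, 2, 4, 5, 6, 7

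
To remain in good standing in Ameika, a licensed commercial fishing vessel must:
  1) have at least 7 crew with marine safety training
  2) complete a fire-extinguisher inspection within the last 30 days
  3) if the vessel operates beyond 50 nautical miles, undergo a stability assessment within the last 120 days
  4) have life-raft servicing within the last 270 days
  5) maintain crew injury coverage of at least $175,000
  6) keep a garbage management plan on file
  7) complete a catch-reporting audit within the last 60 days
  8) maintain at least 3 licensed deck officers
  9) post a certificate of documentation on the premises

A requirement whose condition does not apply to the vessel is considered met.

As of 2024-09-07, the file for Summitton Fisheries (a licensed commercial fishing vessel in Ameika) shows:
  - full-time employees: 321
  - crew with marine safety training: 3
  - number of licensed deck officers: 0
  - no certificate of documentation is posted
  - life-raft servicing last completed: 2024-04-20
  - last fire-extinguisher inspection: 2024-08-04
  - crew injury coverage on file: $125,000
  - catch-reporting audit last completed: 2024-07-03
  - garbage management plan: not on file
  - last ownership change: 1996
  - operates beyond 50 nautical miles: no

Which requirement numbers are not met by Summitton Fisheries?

1. crew with marine safety training 3 < 7 → not met
2. fire-extinguisher inspection 34 days ago vs limit 30 → not met
3. condition 'operates beyond 50 nautical miles' does not hold → requirement n/a → met
4. life-raft servicing 140 days ago vs limit 270 → met
5. crew injury coverage $125,000 < $175,000 → not met
6. garbage management plan absent → not met
7. catch-reporting audit 66 days ago vs limit 60 → not met
8. licensed deck officers 0 < 3 → not met
9. certificate of documentation absent → not met
Not met: 1, 2, 5, 6, 7, 8, 9

1, 2, 5, 6, 7, 8, 9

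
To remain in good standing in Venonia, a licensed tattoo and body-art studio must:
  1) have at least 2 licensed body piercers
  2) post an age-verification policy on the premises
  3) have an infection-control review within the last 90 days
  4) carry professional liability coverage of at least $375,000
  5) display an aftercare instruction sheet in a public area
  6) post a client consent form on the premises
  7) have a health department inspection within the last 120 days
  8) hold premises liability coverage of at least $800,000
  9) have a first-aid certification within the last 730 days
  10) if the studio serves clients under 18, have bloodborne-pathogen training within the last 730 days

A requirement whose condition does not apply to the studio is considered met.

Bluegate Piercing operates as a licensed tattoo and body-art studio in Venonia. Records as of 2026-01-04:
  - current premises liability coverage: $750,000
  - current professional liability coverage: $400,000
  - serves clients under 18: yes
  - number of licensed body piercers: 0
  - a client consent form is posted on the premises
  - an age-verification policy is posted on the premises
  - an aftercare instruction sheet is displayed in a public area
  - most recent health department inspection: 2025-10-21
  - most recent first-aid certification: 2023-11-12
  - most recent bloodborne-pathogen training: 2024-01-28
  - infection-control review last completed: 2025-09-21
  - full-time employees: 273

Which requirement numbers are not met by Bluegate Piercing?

1. licensed body piercers 0 < 2 → not met
2. age-verification policy present → met
3. infection-control review 105 days ago vs limit 90 → not met
4. professional liability coverage $400,000 ≥ $375,000 → met
5. aftercare instruction sheet present → met
6. client consent form present → met
7. health department inspection 75 days ago vs limit 120 → met
8. premises liability coverage $750,000 < $800,000 → not met
9. first-aid certification 784 days ago vs limit 730 → not met
10. condition 'serves clients under 18' holds; bloodborne-pathogen training 707 days ago vs limit 730 → met
Not met: 1, 3, 8, 9

1, 3, 8, 9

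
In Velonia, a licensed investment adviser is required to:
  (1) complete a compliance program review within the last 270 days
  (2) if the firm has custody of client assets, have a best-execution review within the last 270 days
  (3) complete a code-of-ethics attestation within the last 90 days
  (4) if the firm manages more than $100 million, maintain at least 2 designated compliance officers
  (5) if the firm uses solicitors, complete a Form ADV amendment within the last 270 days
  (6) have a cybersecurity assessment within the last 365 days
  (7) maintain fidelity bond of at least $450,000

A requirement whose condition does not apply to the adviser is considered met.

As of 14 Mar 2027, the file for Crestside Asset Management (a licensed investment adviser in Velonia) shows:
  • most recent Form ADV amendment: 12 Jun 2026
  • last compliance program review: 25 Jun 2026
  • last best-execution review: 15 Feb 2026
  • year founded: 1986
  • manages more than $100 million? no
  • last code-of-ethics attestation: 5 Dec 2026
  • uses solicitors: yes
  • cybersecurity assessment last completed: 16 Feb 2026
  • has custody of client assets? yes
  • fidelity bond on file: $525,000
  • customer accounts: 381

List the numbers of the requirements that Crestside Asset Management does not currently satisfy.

1. compliance program review 262 days ago vs limit 270 → met
2. condition 'has custody of client assets' holds; best-execution review 392 days ago vs limit 270 → not met
3. code-of-ethics attestation 99 days ago vs limit 90 → not met
4. condition 'manages more than $100 million' does not hold → requirement n/a → met
5. condition 'uses solicitors' holds; Form ADV amendment 275 days ago vs limit 270 → not met
6. cybersecurity assessment 391 days ago vs limit 365 → not met
7. fidelity bond $525,000 ≥ $450,000 → met
Not met: 2, 3, 5, 6

2, 3, 5, 6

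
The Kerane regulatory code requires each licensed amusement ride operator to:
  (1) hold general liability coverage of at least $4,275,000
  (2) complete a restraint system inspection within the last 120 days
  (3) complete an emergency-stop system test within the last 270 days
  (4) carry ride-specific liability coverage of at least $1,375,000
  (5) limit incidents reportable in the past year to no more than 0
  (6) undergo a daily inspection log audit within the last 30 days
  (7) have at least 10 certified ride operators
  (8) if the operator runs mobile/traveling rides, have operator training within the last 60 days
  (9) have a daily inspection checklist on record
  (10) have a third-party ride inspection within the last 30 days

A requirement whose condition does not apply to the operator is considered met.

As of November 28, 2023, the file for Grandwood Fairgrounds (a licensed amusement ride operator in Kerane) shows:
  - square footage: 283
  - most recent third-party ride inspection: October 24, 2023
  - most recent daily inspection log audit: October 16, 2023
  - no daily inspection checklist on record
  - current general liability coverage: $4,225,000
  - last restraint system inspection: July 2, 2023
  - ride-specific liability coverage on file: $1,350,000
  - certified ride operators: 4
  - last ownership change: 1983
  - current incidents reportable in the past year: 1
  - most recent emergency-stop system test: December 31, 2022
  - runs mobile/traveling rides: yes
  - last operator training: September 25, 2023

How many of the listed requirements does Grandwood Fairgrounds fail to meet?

10

1. general liability coverage $4,225,000 < $4,275,000 → not met
2. restraint system inspection 149 days ago vs limit 120 → not met
3. emergency-stop system test 332 days ago vs limit 270 → not met
4. ride-specific liability coverage $1,350,000 < $1,375,000 → not met
5. incidents reportable in the past year 1 > 0 → not met
6. daily inspection log audit 43 days ago vs limit 30 → not met
7. certified ride operators 4 < 10 → not met
8. condition 'runs mobile/traveling rides' holds; operator training 64 days ago vs limit 60 → not met
9. daily inspection checklist absent → not met
10. third-party ride inspection 35 days ago vs limit 30 → not met
Not met: 10 of 10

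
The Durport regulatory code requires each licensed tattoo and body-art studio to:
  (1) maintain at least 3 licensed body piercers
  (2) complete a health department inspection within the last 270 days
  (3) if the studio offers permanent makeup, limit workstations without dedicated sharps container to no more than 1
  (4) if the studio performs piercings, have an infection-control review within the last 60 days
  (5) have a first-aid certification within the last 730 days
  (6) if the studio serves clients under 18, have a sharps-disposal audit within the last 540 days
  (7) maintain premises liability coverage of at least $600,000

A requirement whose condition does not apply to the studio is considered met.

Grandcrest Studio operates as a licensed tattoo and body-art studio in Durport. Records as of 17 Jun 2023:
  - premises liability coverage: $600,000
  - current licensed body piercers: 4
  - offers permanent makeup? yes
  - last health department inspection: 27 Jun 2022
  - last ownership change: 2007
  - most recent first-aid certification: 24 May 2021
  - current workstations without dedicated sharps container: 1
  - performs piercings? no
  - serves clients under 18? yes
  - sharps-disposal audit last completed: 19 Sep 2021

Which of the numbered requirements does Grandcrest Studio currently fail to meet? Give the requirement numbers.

2, 5, 6

1. licensed body piercers 4 ≥ 3 → met
2. health department inspection 355 days ago vs limit 270 → not met
3. condition 'offers permanent makeup' holds; workstations without dedicated sharps container 1 ≤ 1 → met
4. condition 'performs piercings' does not hold → requirement n/a → met
5. first-aid certification 754 days ago vs limit 730 → not met
6. condition 'serves clients under 18' holds; sharps-disposal audit 636 days ago vs limit 540 → not met
7. premises liability coverage $600,000 ≥ $600,000 → met
Not met: 2, 5, 6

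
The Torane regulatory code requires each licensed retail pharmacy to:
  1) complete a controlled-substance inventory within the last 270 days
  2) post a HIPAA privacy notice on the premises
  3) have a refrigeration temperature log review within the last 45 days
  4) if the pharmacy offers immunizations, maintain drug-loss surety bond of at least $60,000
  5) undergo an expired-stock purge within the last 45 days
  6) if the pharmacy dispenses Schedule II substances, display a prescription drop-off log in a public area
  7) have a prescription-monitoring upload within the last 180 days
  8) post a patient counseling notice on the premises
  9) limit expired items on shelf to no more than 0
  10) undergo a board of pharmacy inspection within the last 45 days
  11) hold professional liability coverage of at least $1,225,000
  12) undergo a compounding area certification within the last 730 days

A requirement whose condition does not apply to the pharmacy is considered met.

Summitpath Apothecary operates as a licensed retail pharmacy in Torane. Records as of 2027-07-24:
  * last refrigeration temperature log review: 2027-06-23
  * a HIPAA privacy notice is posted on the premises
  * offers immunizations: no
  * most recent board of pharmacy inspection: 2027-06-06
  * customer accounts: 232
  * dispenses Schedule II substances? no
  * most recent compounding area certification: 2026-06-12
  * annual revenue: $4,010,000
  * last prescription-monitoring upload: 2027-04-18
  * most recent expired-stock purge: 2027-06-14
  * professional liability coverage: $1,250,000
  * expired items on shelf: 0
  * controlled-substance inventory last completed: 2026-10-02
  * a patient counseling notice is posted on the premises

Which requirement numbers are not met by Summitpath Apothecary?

1. controlled-substance inventory 295 days ago vs limit 270 → not met
2. HIPAA privacy notice present → met
3. refrigeration temperature log review 31 days ago vs limit 45 → met
4. condition 'offers immunizations' does not hold → requirement n/a → met
5. expired-stock purge 40 days ago vs limit 45 → met
6. condition 'dispenses Schedule II substances' does not hold → requirement n/a → met
7. prescription-monitoring upload 97 days ago vs limit 180 → met
8. patient counseling notice present → met
9. expired items on shelf 0 ≤ 0 → met
10. board of pharmacy inspection 48 days ago vs limit 45 → not met
11. professional liability coverage $1,250,000 ≥ $1,225,000 → met
12. compounding area certification 407 days ago vs limit 730 → met
Not met: 1, 10

1, 10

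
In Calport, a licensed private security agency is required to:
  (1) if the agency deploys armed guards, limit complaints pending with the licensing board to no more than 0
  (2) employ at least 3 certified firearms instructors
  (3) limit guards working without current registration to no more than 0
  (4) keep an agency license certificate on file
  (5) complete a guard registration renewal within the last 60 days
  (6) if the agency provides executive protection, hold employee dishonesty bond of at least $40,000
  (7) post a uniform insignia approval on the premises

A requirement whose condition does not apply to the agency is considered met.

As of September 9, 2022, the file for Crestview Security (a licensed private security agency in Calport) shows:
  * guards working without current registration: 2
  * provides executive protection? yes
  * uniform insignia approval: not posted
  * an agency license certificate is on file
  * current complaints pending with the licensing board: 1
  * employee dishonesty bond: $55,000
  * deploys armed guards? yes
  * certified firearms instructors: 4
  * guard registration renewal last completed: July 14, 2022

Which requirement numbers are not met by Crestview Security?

1, 3, 7

1. condition 'deploys armed guards' holds; complaints pending with the licensing board 1 > 0 → not met
2. certified firearms instructors 4 ≥ 3 → met
3. guards working without current registration 2 > 0 → not met
4. agency license certificate present → met
5. guard registration renewal 57 days ago vs limit 60 → met
6. condition 'provides executive protection' holds; employee dishonesty bond $55,000 ≥ $40,000 → met
7. uniform insignia approval absent → not met
Not met: 1, 3, 7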